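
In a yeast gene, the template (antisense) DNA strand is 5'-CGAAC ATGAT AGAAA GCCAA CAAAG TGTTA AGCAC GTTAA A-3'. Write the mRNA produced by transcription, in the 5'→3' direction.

The mRNA has the sequence of the coding strand (reverse complement of the template) with T→U. Reverse complement of CGAACATGATAGAAAGCCAACAAAGTGTTAAGCACGTTAAA is TTTAACGTGCTTAACACTTTGTTGGCTTTCTATCATGTTCG; then T→U.

5'-UUUAACGUGCUUAACACUUUGUUGGCUUUCUAUCAUGUUCG-3'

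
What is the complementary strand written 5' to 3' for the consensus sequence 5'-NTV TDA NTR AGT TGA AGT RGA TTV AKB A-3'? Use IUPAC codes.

Standard pairs A↔T, G↔C; ambiguity codes pair R↔Y, K↔M, B↔V, D↔H, N↔N. Complement (NABAHTNAYTCAACTTCAYCTAABTMVT), then reverse for 5'→3'.

5'-TVMTBAATCYACTTCAACTYANTHABAN-3'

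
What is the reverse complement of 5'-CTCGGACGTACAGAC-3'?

Complement each base (A↔T, G↔C): GAGCCTGCATGTCTG. Then reverse.

5'-GTCTGTACGTCCGAG-3'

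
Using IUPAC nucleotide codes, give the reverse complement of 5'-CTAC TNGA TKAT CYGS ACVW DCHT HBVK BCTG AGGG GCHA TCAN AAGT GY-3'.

5'-RCACTTNTGATDGCCCCTCAGVMBVDADGHWBGTSCRGATMATCNAGTAG-3'

Standard pairs A↔T, G↔C; ambiguity codes pair Y↔R, K↔M, W↔W, S↔S, B↔V, D↔H, N↔N. Complement (GATGANCTAMTAGRCSTGBWHGDADVBMVGACTCCCCGDTAGTNTTCACR), then reverse for 5'→3'.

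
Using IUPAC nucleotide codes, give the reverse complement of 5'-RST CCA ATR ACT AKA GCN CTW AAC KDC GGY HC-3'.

5′-GDRCCGHMGTTWAGNGCTMTAGTYATTGGASY-3′

Standard pairs A↔T, G↔C; ambiguity codes pair R↔Y, K↔M, W↔W, S↔S, D↔H, N↔N. Complement (YSAGGTTAYTGATMTCGNGAWTTGMHGCCRDG), then reverse for 5'→3'.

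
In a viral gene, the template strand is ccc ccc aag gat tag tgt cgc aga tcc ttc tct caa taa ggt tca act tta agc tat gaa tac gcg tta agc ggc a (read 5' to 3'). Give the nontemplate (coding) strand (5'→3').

5'-TGCCGCTTAACGCGTATTCATAGCTTAAAGTTGAACCTTATTGAGAGAAGGATCTGCGACACTAATCCTTGGGGGG-3'

The coding strand is complementary and antiparallel to the template: take the complement (A↔T, G↔C) and reverse.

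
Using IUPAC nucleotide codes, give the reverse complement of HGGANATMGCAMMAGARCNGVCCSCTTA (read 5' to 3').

5'-TAAGSGGBCNGYTCTKKTGCKATNTCCD-3'

Standard pairs A↔T, G↔C; ambiguity codes pair R↔Y, M↔K, S↔S, H↔D, V↔B, N↔N. Complement (DCCTNTAKCGTKKTCTYGNCBGGSGAAT), then reverse for 5'→3'.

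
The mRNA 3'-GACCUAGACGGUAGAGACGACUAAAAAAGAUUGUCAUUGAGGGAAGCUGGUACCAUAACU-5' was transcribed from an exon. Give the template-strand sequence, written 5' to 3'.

Written 5'→3' the mRNA is UCAAUACCAUGGUCGAAGGGAGUUACUGUUAGAAAAAAUCAGCAGAGAUGGCAGAUCCAG, so the coding DNA strand is TCAATACCATGGTCGAAGGGAGTTACTGTTAGAAAAAATCAGCAGAGATGGCAGATCCAG. The template is its reverse complement.

5'-CTGGATCTGCCATCTCTGCTGATTTTTTCTAACAGTAACTCCCTTCGACCATGGTATTGA-3'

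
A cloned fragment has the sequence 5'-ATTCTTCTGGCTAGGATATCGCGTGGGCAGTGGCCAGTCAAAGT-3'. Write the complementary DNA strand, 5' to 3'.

5'-ACTTTGACTGGCCACTGCCCACGCGATATCCTAGCCAGAAGAAT-3'

The complement of ATTCTTCTGGCTAGGATATCGCGTGGGCAGTGGCCAGTCAAAGT is TAAGAAGACCGATCCTATAGCGCACCCGTCACCGGTCAGTTTCA (A↔T, G↔C). DNA strands are antiparallel, so the complementary strand runs 3'→5'; reversing gives the 5'→3' form.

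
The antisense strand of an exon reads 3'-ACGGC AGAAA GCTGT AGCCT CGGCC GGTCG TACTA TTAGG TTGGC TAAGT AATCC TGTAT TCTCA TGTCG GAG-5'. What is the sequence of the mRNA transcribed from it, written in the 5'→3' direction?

Reading the template 3'→5' as shown, RNA polymerase pairs each base (A→U, T→A, G↔C) to build mRNA 5'→3' directly.

5'-UGCCGUCUUUCGACAUCGGAGCCGGCCAGCAUGAUAAUCCAACCGAUUCAUUAGGACAUAAGAGUACAGCCUC-3'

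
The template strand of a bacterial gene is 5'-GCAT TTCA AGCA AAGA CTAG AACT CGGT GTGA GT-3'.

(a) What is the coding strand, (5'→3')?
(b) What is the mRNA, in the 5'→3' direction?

(a) The coding strand is the reverse complement of the template: complement CGTAAAGTTCGTTTCTGATCTTGAGCCACACTCA, then reverse.
(b) mRNA has the coding-strand sequence with T→U.

(a) 5′-ACTCACACCGAGTTCTAGTCTTTGCTTGAAATGC-3′
(b) 5'-ACUCACACCGAGUUCUAGUCUUUGCUUGAAAUGC-3'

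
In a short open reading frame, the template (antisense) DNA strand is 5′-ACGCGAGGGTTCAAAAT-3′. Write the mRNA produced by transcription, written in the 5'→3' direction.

5'-AUUUUGAACCCUCGCGU-3'

The mRNA has the sequence of the coding strand (reverse complement of the template) with T→U. Reverse complement of ACGCGAGGGTTCAAAAT is ATTTTGAACCCTCGCGT; then T→U.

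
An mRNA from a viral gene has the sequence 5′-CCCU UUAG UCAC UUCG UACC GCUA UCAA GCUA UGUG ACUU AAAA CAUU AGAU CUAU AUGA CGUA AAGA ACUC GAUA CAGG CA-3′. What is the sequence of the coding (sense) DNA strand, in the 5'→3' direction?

5′-CCCTTTAGTCACTTCGTACCGCTATCAAGCTATGTGACTTAAAACATTAGATCTATATGACGTAAAGAACTCGATACAGGCA-3′

The coding DNA strand has the same 5'→3' sequence as the mRNA with U replaced by T.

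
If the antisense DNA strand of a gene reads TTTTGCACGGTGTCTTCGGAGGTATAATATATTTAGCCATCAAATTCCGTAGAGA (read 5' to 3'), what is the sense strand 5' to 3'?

5'-TCTCTACGGAATTTGATGGCTAAATATATTATACCTCCGAAGACACCGTGCAAAA-3'

The coding strand is complementary and antiparallel to the template: take the complement (A↔T, G↔C) and reverse.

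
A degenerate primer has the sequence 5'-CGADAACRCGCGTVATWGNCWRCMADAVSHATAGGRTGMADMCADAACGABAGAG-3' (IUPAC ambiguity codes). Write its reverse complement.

Standard pairs A↔T, G↔C; ambiguity codes pair R↔Y, M↔K, W↔W, S↔S, B↔V, D↔H, N↔N. Complement (GCTHTTGYGCGCABTAWCNGWYGKTHTBSDTATCCYACKTHKGTHTTGCTVTCTC), then reverse for 5'→3'.

5'-CTCTVTCGTTHTGKHTKCAYCCTATDSBTHTKGYWGNCWATBACGCGYGTTHTCG-3'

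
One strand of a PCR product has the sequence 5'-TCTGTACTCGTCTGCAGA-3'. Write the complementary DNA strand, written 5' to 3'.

5′-TCTGCAGACGAGTACAGA-3′

The complement of TCTGTACTCGTCTGCAGA is AGACATGAGCAGACGTCT (A↔T, G↔C). DNA strands are antiparallel, so the complementary strand runs 3'→5'; reversing gives the 5'→3' form.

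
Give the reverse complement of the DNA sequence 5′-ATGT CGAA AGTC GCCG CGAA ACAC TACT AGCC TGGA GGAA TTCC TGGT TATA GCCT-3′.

5'-AGGCTATAACCAGGAATTCCTCCAGGCTAGTAGTGTTTCGCGGCGACTTTCGACAT-3'

Complement each base (A↔T, G↔C): TACAGCTTTCAGCGGCGCTTTGTGATGATCGGACCTCCTTAAGGACCAATATCGGA. Then reverse.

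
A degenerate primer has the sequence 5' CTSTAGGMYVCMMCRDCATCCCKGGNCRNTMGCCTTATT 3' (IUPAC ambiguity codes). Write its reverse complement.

5'-AATAAGGCKANYGNCCMGGGATGHYGKKGBRKCCTASAG-3'

Standard pairs A↔T, G↔C; ambiguity codes pair R↔Y, M↔K, S↔S, D↔H, V↔B, N↔N. Complement (GASATCCKRBGKKGYHGTAGGGMCCNGYNAKCGGAATAA), then reverse for 5'→3'.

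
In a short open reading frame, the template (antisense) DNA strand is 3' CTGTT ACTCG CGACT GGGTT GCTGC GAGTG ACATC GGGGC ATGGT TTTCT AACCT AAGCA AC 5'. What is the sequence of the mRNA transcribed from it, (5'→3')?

5′-GACAAUGAGCGCUGACCCAACGACGCUCACUGUAGCCCCGUACCAAAAGAUUGGAUUCGUUG-3′

Reading the template 3'→5' as shown, RNA polymerase pairs each base (A→U, T→A, G↔C) to build mRNA 5'→3' directly.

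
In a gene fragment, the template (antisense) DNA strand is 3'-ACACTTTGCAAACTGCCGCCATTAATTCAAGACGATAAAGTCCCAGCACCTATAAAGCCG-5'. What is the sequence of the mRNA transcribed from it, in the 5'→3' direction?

Reading the template 3'→5' as shown, RNA polymerase pairs each base (A→U, T→A, G↔C) to build mRNA 5'→3' directly.

5'-UGUGAAACGUUUGACGGCGGUAAUUAAGUUCUGCUAUUUCAGGGUCGUGGAUAUUUCGGC-3'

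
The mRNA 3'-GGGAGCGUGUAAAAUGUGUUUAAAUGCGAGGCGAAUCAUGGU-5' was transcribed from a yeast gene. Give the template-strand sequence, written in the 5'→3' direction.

Written 5'→3' the mRNA is UGGUACUAAGCGGAGCGUAAAUUUGUGUAAAAUGUGCGAGGG, so the coding DNA strand is TGGTACTAAGCGGAGCGTAAATTTGTGTAAAATGTGCGAGGG. The template is its reverse complement.

5'-CCCTCGCACATTTTACACAAATTTACGCTCCGCTTAGTACCA-3'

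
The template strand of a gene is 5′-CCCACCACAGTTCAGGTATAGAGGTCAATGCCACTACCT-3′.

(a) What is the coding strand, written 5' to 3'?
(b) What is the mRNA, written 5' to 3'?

(a) The coding strand is the reverse complement of the template: complement GGGTGGTGTCAAGTCCATATCTCCAGTTACGGTGATGGA, then reverse.
(b) mRNA has the coding-strand sequence with T→U.

(a) 5′-AGGTAGTGGCATTGACCTCTATACCTGAACTGTGGTGGG-3′
(b) 5'-AGGUAGUGGCAUUGACCUCUAUACCUGAACUGUGGUGGG-3'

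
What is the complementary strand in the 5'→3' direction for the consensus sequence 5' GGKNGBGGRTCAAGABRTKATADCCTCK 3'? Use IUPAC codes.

Standard pairs A↔T, G↔C; ambiguity codes pair R↔Y, K↔M, B↔V, D↔H, N↔N. Complement (CCMNCVCCYAGTTCTVYAMTATHGGAGM), then reverse for 5'→3'.

5'-MGAGGHTATMAYVTCTTGAYCCVCNMCC-3'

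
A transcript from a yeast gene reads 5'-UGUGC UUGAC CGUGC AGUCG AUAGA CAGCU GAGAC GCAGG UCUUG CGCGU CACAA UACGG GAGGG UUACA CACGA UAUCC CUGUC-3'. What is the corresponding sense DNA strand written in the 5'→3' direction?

The coding DNA strand has the same 5'→3' sequence as the mRNA with U replaced by T.

5'-TGTGCTTGACCGTGCAGTCGATAGACAGCTGAGACGCAGGTCTTGCGCGTCACAATACGGGAGGGTTACACACGATATCCCTGTC-3'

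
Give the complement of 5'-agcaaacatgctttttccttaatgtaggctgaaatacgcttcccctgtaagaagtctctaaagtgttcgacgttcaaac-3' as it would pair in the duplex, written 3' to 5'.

Base-pairing A↔T, G↔C gives the complement. The complementary strand is antiparallel, so paired with a 5'→3' strand it runs 3'→5'.

3'-TCGTTTGTACGAAAAAGGAATTACATCCGACTTTATGCGAAGGGGACATTCTTCAGAGATTTCACAAGCTGCAAGTTTG-5'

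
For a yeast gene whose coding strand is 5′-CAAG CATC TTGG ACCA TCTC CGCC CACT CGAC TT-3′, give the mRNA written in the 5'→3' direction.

5'-CAAGCAUCUUGGACCAUCUCCGCCCACUCGACUU-3'

The mRNA is synthesized from the template strand, so it matches the coding strand with T replaced by U.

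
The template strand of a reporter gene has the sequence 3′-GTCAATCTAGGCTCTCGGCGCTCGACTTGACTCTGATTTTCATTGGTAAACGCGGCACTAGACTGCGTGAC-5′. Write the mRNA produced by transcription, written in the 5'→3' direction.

5'-CAGUUAGAUCCGAGAGCCGCGAGCUGAACUGAGACUAAAAGUAACCAUUUGCGCCGUGAUCUGACGCACUG-3'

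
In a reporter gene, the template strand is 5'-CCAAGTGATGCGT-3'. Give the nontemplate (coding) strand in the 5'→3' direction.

The coding strand is complementary and antiparallel to the template: take the complement (A↔T, G↔C) and reverse.

5'-ACGCATCACTTGG-3'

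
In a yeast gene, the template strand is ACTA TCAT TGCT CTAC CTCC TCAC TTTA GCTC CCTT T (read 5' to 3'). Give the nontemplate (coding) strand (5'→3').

5'-AAAGGGAGCTAAAGTGAGGAGGTAGAGCAATGATAGT-3'

The coding strand is complementary and antiparallel to the template: take the complement (A↔T, G↔C) and reverse.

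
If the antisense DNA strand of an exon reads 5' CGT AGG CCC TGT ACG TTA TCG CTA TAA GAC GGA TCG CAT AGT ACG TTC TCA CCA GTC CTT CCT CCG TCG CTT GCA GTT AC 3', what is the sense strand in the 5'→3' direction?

The coding strand is complementary and antiparallel to the template: take the complement (A↔T, G↔C) and reverse.

5'-GTAACTGCAAGCGACGGAGGAAGGACTGGTGAGAACGTACTATGCGATCCGTCTTATAGCGATAACGTACAGGGCCTACG-3'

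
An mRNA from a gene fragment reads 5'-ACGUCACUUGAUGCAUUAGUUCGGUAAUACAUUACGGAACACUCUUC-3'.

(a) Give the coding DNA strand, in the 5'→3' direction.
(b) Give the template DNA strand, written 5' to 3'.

(a) 5'-ACGTCACTTGATGCATTAGTTCGGTAATACATTACGGAACACTCTTC-3'
(b) 5'-GAAGAGTGTTCCGTAATGTATTACCGAACTAATGCATCAAGTGACGT-3'

(a) The coding strand matches the mRNA with U→T.
(b) The template strand is the reverse complement of the coding strand.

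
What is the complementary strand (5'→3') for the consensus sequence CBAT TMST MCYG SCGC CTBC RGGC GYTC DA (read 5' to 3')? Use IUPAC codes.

Standard pairs A↔T, G↔C; ambiguity codes pair R↔Y, M↔K, S↔S, B↔V, D↔H. Complement (GVTAAKSAKGRCSGCGGAVGYCCGCRAGHT), then reverse for 5'→3'.

5'-THGARCGCCYGVAGGCGSCRGKASKAATVG-3'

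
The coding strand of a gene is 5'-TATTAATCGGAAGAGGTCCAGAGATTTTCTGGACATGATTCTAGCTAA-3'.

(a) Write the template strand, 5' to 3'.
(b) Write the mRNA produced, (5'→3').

(a) 5'-TTAGCTAGAATCATGTCCAGAAAATCTCTGGACCTCTTCCGATTAATA-3'
(b) 5'-UAUUAAUCGGAAGAGGUCCAGAGAUUUUCUGGACAUGAUUCUAGCUAA-3'

(a) The template strand is the reverse complement of the coding strand: complement ATAATTAGCCTTCTCCAGGTCTCTAAAAGACCTGTACTAAGATCGATT, then reverse.
(b) mRNA matches the coding strand with T→U.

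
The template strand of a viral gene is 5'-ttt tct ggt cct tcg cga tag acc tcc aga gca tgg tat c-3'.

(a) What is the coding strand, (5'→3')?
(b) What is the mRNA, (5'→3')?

(a) 5′-GATACCATGCTCTGGAGGTCTATCGCGAAGGACCAGAAAA-3′
(b) 5'-GAUACCAUGCUCUGGAGGUCUAUCGCGAAGGACCAGAAAA-3'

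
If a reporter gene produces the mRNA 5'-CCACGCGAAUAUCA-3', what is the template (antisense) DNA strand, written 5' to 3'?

Replace U with T to get the coding DNA strand: CCACGCGAATATCA. The template strand is its reverse complement (complement GGTGCGCTTATAGT, then reverse).

5'-TGATATTCGCGTGG-3'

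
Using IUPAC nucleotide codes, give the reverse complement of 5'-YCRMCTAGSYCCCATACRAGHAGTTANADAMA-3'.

5'-TKTHTNTAACTDCTYGTATGGGRSCTAGKYGR-3'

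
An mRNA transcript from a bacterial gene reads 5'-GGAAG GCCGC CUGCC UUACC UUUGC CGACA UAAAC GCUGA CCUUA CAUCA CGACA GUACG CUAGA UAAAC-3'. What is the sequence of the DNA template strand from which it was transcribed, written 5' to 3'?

Replace U with T to get the coding DNA strand: GGAAGGCCGCCTGCCTTACCTTTGCCGACATAAACGCTGACCTTACATCACGACAGTACGCTAGATAAAC. The template strand is its reverse complement (complement CCTTCCGGCGGACGGAATGGAAACGGCTGTATTTGCGACTGGAATGTAGTGCTGTCATGCGATCTATTTG, then reverse).

5'-GTTTATCTAGCGTACTGTCGTGATGTAAGGTCAGCGTTTATGTCGGCAAAGGTAAGGCAGGCGGCCTTCC-3'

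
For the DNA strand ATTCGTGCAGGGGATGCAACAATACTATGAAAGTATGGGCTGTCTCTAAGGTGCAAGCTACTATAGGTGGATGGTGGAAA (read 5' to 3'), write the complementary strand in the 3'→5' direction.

3'-TAAGCACGTCCCCTACGTTGTTATGATACTTTCATACCCGACAGAGATTCCACGTTCGATGATATCCACCTACCACCTTT-5'

Base-pairing A↔T, G↔C gives the complement. The complementary strand is antiparallel, so paired with a 5'→3' strand it runs 3'→5'.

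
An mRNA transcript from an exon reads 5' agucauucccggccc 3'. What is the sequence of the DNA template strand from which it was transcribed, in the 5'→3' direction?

5'-GGGCCGGGAATGACT-3'

Replace U with T to get the coding DNA strand: AGTCATTCCCGGCCC. The template strand is its reverse complement (complement TCAGTAAGGGCCGGG, then reverse).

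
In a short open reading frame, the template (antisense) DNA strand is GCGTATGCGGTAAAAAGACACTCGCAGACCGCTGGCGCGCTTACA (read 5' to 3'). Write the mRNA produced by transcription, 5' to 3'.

5'-UGUAAGCGCGCCAGCGGUCUGCGAGUGUCUUUUUACCGCAUACGC-3'

The mRNA has the sequence of the coding strand (reverse complement of the template) with T→U. Reverse complement of GCGTATGCGGTAAAAAGACACTCGCAGACCGCTGGCGCGCTTACA is TGTAAGCGCGCCAGCGGTCTGCGAGTGTCTTTTTACCGCATACGC; then T→U.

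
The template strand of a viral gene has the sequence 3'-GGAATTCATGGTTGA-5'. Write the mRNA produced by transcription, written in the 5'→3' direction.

5'-CCUUAAGUACCAACU-3'

Reading the template 3'→5' as shown, RNA polymerase pairs each base (A→U, T→A, G↔C) to build mRNA 5'→3' directly.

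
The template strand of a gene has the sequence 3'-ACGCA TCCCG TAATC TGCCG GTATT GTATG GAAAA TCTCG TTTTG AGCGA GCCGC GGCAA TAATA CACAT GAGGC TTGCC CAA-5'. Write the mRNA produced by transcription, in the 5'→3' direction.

Reading the template 3'→5' as shown, RNA polymerase pairs each base (A→U, T→A, G↔C) to build mRNA 5'→3' directly.

5'-UGCGUAGGGCAUUAGACGGCCAUAACAUACCUUUUAGAGCAAAACUCGCUCGGCGCCGUUAUUAUGUGUACUCCGAACGGGUU-3'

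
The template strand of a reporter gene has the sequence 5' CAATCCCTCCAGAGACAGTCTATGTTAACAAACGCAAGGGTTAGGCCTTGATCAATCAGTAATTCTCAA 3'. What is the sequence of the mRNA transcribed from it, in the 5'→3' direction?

The mRNA has the sequence of the coding strand (reverse complement of the template) with T→U. Reverse complement of CAATCCCTCCAGAGACAGTCTATGTTAACAAACGCAAGGGTTAGGCCTTGATCAATCAGTAATTCTCAA is TTGAGAATTACTGATTGATCAAGGCCTAACCCTTGCGTTTGTTAACATAGACTGTCTCTGGAGGGATTG; then T→U.

5′-UUGAGAAUUACUGAUUGAUCAAGGCCUAACCCUUGCGUUUGUUAACAUAGACUGUCUCUGGAGGGAUUG-3′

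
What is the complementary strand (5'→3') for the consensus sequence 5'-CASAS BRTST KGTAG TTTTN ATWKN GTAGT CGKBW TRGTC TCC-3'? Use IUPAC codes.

5'-GGAGACYAWVMCGACTACNMWATNAAAACTACMASAYVSTSTG-3'

Standard pairs A↔T, G↔C; ambiguity codes pair R↔Y, K↔M, W↔W, S↔S, B↔V, N↔N. Complement (GTSTSVYASAMCATCAAAANTAWMNCATCAGCMVWAYCAGAGG), then reverse for 5'→3'.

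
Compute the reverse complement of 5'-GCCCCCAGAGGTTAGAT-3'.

Complement each base (A↔T, G↔C): CGGGGGTCTCCAATCTA. Then reverse.

5'-ATCTAACCTCTGGGGGC-3'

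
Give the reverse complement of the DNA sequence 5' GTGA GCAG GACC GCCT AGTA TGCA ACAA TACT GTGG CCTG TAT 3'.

5'-ATACAGGCCACAGTATTGTTGCATACTAGGCGGTCCTGCTCAC-3'

Reading the sequence 3'→5' and pairing each base (A↔T, G↔C) gives the reverse complement directly.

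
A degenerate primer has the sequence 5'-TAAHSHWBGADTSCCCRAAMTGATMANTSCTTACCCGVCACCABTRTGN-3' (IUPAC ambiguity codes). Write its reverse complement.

5′-NCAYAVTGGTGBCGGGTAAGSANTKATCAKTTYGGGSAHTCVWDSDTTA-3′

Standard pairs A↔T, G↔C; ambiguity codes pair R↔Y, M↔K, W↔W, S↔S, B↔V, D↔H, N↔N. Complement (ATTDSDWVCTHASGGGYTTKACTAKTNASGAATGGGCBGTGGTVAYACN), then reverse for 5'→3'.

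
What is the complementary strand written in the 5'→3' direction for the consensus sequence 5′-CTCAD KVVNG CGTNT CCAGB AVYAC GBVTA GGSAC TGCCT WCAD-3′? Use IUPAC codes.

Standard pairs A↔T, G↔C; ambiguity codes pair Y↔R, K↔M, W↔W, S↔S, B↔V, D↔H, N↔N. Complement (GAGTHMBBNCGCANAGGTCVTBRTGCVBATCCSTGACGGAWGTH), then reverse for 5'→3'.

5'-HTGWAGGCAGTSCCTABVCGTRBTVCTGGANACGCNBBMHTGAG-3'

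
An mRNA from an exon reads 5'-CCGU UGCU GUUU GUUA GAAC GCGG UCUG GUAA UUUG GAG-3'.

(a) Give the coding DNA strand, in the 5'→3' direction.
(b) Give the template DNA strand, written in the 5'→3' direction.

(a) 5'-CCGTTGCTGTTTGTTAGAACGCGGTCTGGTAATTTGGAG-3'
(b) 5'-CTCCAAATTACCAGACCGCGTTCTAACAAACAGCAACGG-3'

(a) The coding strand matches the mRNA with U→T.
(b) The template strand is the reverse complement of the coding strand.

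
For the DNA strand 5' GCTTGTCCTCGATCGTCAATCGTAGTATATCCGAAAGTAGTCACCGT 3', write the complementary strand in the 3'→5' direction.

Base-pairing A↔T, G↔C gives the complement. The complementary strand is antiparallel, so paired with a 5'→3' strand it runs 3'→5'.

3'-CGAACAGGAGCTAGCAGTTAGCATCATATAGGCTTTCATCAGTGGCA-5'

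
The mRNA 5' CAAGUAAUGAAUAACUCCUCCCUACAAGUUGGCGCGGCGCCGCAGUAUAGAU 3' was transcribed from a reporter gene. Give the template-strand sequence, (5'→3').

Replace U with T to get the coding DNA strand: CAAGTAATGAATAACTCCTCCCTACAAGTTGGCGCGGCGCCGCAGTATAGAT. The template strand is its reverse complement (complement GTTCATTACTTATTGAGGAGGGATGTTCAACCGCGCCGCGGCGTCATATCTA, then reverse).

5'-ATCTATACTGCGGCGCCGCGCCAACTTGTAGGGAGGAGTTATTCATTACTTG-3'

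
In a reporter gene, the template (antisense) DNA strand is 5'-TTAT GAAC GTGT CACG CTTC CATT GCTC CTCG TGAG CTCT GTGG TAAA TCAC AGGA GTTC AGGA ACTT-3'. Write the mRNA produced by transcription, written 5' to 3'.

RNA polymerase reads the template 3'→5' and synthesizes mRNA 5'→3' by base-pairing (A→U, T→A, G↔C). The complement of the template is AATACTTGCACAGTGCGAAGGTAACGAGGAGCACTCGAGACACCATTTAGTGTCCTCAAGTCCTTGAA; antiparallel, so 5'→3' the coding strand is AAGTTCCTGAACTCCTGTGATTTACCACAGAGCTCACGAGGAGCAATGGAAGCGTGACACGTTCATAA. Replace T with U for the mRNA.

5'-AAGUUCCUGAACUCCUGUGAUUUACCACAGAGCUCACGAGGAGCAAUGGAAGCGUGACACGUUCAUAA-3'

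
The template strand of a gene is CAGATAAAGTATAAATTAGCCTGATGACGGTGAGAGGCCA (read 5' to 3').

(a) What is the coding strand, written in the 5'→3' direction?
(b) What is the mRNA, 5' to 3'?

(a) The coding strand is the reverse complement of the template: complement GTCTATTTCATATTTAATCGGACTACTGCCACTCTCCGGT, then reverse.
(b) mRNA has the coding-strand sequence with T→U.

(a) 5'-TGGCCTCTCACCGTCATCAGGCTAATTTATACTTTATCTG-3'
(b) 5′-UGGCCUCUCACCGUCAUCAGGCUAAUUUAUACUUUAUCUG-3′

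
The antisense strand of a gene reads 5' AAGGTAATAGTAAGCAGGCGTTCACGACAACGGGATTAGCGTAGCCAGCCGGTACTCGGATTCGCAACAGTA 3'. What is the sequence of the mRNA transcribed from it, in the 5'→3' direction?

5'-UACUGUUGCGAAUCCGAGUACCGGCUGGCUACGCUAAUCCCGUUGUCGUGAACGCCUGCUUACUAUUACCUU-3'

RNA polymerase reads the template 3'→5' and synthesizes mRNA 5'→3' by base-pairing (A→U, T→A, G↔C). The complement of the template is TTCCATTATCATTCGTCCGCAAGTGCTGTTGCCCTAATCGCATCGGTCGGCCATGAGCCTAAGCGTTGTCAT; antiparallel, so 5'→3' the coding strand is TACTGTTGCGAATCCGAGTACCGGCTGGCTACGCTAATCCCGTTGTCGTGAACGCCTGCTTACTATTACCTT. Replace T with U for the mRNA.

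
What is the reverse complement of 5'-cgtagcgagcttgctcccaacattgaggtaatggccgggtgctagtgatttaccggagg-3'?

5'-CCTCCGGTAAATCACTAGCACCCGGCCATTACCTCAATGTTGGGAGCAAGCTCGCTACG-3'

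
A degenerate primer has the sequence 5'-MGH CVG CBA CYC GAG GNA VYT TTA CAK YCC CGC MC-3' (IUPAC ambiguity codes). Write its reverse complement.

5'-GKGCGGGRMTGTAAARBTNCCTCGRGTVGCBGDCK-3'

Standard pairs A↔T, G↔C; ambiguity codes pair Y↔R, M↔K, B↔V, H↔D, N↔N. Complement (KCDGBCGVTGRGCTCCNTBRAAATGTMRGGGCGKG), then reverse for 5'→3'.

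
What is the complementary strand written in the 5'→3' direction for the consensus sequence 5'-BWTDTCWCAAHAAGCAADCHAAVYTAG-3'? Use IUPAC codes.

Standard pairs A↔T, G↔C; ambiguity codes pair Y↔R, W↔W, B↔V, D↔H. Complement (VWAHAGWGTTDTTCGTTHGDTTBRATC), then reverse for 5'→3'.

5′-CTARBTTDGHTTGCTTDTTGWGAHAWV-3′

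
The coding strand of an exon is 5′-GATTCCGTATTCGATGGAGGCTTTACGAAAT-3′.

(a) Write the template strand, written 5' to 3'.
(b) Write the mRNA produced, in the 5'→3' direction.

(a) 5'-ATTTCGTAAAGCCTCCATCGAATACGGAATC-3'
(b) 5′-GAUUCCGUAUUCGAUGGAGGCUUUACGAAAU-3′

(a) The template strand is the reverse complement of the coding strand: complement CTAAGGCATAAGCTACCTCCGAAATGCTTTA, then reverse.
(b) mRNA matches the coding strand with T→U.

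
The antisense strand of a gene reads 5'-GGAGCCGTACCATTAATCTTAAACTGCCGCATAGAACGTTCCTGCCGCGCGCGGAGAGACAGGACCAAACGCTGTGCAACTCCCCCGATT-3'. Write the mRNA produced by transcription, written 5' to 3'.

The mRNA has the sequence of the coding strand (reverse complement of the template) with T→U. Reverse complement of GGAGCCGTACCATTAATCTTAAACTGCCGCATAGAACGTTCCTGCCGCGCGCGGAGAGACAGGACCAAACGCTGTGCAACTCCCCCGATT is AATCGGGGGAGTTGCACAGCGTTTGGTCCTGTCTCTCCGCGCGCGGCAGGAACGTTCTATGCGGCAGTTTAAGATTAATGGTACGGCTCC; then T→U.

5'-AAUCGGGGGAGUUGCACAGCGUUUGGUCCUGUCUCUCCGCGCGCGGCAGGAACGUUCUAUGCGGCAGUUUAAGAUUAAUGGUACGGCUCC-3'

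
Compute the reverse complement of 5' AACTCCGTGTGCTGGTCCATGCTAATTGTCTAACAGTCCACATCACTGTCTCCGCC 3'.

5'-GGCGGAGACAGTGATGTGGACTGTTAGACAATTAGCATGGACCAGCACACGGAGTT-3'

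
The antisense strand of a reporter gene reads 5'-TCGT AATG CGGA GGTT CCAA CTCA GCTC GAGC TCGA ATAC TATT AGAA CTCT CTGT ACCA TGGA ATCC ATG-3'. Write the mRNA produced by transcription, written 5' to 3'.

RNA polymerase reads the template 3'→5' and synthesizes mRNA 5'→3' by base-pairing (A→U, T→A, G↔C). The complement of the template is AGCATTACGCCTCCAAGGTTGAGTCGAGCTCGAGCTTATGATAATCTTGAGAGACATGGTACCTTAGGTAC; antiparallel, so 5'→3' the coding strand is CATGGATTCCATGGTACAGAGAGTTCTAATAGTATTCGAGCTCGAGCTGAGTTGGAACCTCCGCATTACGA. Replace T with U for the mRNA.

5'-CAUGGAUUCCAUGGUACAGAGAGUUCUAAUAGUAUUCGAGCUCGAGCUGAGUUGGAACCUCCGCAUUACGA-3'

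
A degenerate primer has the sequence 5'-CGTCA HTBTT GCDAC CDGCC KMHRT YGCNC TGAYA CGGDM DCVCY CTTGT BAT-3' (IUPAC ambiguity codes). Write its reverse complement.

5′-ATVACAAGRGBGHKHCCGTRTCAGNGCRAYDKMGGCHGGTHGCAAVADTGACG-3′

Standard pairs A↔T, G↔C; ambiguity codes pair R↔Y, M↔K, B↔V, D↔H, N↔N. Complement (GCAGTDAVAACGHTGGHCGGMKDYARCGNGACTRTGCCHKHGBGRGAACAVTA), then reverse for 5'→3'.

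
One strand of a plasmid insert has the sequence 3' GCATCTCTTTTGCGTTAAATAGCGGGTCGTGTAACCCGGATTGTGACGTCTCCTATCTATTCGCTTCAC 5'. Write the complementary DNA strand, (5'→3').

5'-CGTAGAGAAAACGCAATTTATCGCCCAGCACATTGGGCCTAACACTGCAGAGGATAGATAAGCGAAGTG-3'

The strand is given 3'→5', so its complement runs 5'→3' in the same left-to-right order: pair each base A↔T, G↔C.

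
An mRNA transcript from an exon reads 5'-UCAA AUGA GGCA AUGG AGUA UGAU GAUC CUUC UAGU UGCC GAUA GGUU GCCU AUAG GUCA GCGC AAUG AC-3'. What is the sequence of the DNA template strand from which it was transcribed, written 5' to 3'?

5'-GTCATTGCGCTGACCTATAGGCAACCTATCGGCAACTAGAAGGATCATCATACTCCATTGCCTCATTTGA-3'

Replace U with T to get the coding DNA strand: TCAAATGAGGCAATGGAGTATGATGATCCTTCTAGTTGCCGATAGGTTGCCTATAGGTCAGCGCAATGAC. The template strand is its reverse complement (complement AGTTTACTCCGTTACCTCATACTACTAGGAAGATCAACGGCTATCCAACGGATATCCAGTCGCGTTACTG, then reverse).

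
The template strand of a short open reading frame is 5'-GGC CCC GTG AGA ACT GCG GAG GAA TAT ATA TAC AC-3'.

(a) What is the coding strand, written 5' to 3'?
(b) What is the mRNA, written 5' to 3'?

(a) 5'-GTGTATATATATTCCTCCGCAGTTCTCACGGGGCC-3'
(b) 5'-GUGUAUAUAUAUUCCUCCGCAGUUCUCACGGGGCC-3'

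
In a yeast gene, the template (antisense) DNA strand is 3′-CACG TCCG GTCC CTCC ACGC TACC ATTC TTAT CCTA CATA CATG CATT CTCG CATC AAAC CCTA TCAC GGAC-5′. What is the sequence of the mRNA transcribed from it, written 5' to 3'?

5'-GUGCAGGCCAGGGAGGUGCGAUGGUAAGAAUAGGAUGUAUGUACGUAAGAGCGUAGUUUGGGAUAGUGCCUG-3'

Reading the template 3'→5' as shown, RNA polymerase pairs each base (A→U, T→A, G↔C) to build mRNA 5'→3' directly.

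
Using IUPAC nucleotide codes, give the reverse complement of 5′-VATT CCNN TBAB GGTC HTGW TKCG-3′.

Standard pairs A↔T, G↔C; ambiguity codes pair K↔M, W↔W, B↔V, H↔D, N↔N. Complement (BTAAGGNNAVTVCCAGDACWAMGC), then reverse for 5'→3'.

5′-CGMAWCADGACCVTVANNGGAATB-3′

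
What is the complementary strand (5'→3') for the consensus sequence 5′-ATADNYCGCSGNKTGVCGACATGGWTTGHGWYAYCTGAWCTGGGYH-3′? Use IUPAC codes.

Standard pairs A↔T, G↔C; ambiguity codes pair Y↔R, K↔M, W↔W, S↔S, D↔H, V↔B, N↔N. Complement (TATHNRGCGSCNMACBGCTGTACCWAACDCWRTRGACTWGACCCRD), then reverse for 5'→3'.

5′-DRCCCAGWTCAGRTRWCDCAAWCCATGTCGBCAMNCSGCGRNHTAT-3′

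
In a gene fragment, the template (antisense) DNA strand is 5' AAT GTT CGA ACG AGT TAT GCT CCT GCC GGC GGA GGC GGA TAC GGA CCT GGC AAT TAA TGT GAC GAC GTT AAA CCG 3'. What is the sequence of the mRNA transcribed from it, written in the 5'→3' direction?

5'-CGGUUUAACGUCGUCACAUUAAUUGCCAGGUCCGUAUCCGCCUCCGCCGGCAGGAGCAUAACUCGUUCGAACAUU-3'

The mRNA has the sequence of the coding strand (reverse complement of the template) with T→U. Reverse complement of AATGTTCGAACGAGTTATGCTCCTGCCGGCGGAGGCGGATACGGACCTGGCAATTAATGTGACGACGTTAAACCG is CGGTTTAACGTCGTCACATTAATTGCCAGGTCCGTATCCGCCTCCGCCGGCAGGAGCATAACTCGTTCGAACATT; then T→U.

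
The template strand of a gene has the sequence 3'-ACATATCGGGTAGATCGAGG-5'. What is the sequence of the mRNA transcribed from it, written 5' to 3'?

5'-UGUAUAGCCCAUCUAGCUCC-3'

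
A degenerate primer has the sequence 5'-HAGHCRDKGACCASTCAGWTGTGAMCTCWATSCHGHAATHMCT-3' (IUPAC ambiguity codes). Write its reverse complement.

Standard pairs A↔T, G↔C; ambiguity codes pair R↔Y, M↔K, W↔W, S↔S, D↔H. Complement (DTCDGYHMCTGGTSAGTCWACACTKGAGWTASGDCDTTADKGA), then reverse for 5'→3'.

5′-AGKDATTDCDGSATWGAGKTCACAWCTGASTGGTCMHYGDCTD-3′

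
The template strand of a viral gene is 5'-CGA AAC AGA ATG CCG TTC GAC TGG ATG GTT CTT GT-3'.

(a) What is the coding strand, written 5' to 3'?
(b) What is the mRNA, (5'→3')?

(a) 5'-ACAAGAACCATCCAGTCGAACGGCATTCTGTTTCG-3'
(b) 5'-ACAAGAACCAUCCAGUCGAACGGCAUUCUGUUUCG-3'

(a) The coding strand is the reverse complement of the template: complement GCTTTGTCTTACGGCAAGCTGACCTACCAAGAACA, then reverse.
(b) mRNA has the coding-strand sequence with T→U.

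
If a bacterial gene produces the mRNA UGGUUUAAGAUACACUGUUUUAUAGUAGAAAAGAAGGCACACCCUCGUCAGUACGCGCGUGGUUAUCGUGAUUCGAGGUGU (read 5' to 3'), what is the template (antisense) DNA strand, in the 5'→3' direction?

Replace U with T to get the coding DNA strand: TGGTTTAAGATACACTGTTTTATAGTAGAAAAGAAGGCACACCCTCGTCAGTACGCGCGTGGTTATCGTGATTCGAGGTGT. The template strand is its reverse complement (complement ACCAAATTCTATGTGACAAAATATCATCTTTTCTTCCGTGTGGGAGCAGTCATGCGCGCACCAATAGCACTAAGCTCCACA, then reverse).

5'-ACACCTCGAATCACGATAACCACGCGCGTACTGACGAGGGTGTGCCTTCTTTTCTACTATAAAACAGTGTATCTTAAACCA-3'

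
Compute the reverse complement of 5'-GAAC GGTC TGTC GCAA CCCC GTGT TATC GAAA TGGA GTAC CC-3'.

5′-GGGTACTCCATTTCGATAACACGGGGTTGCGACAGACCGTTC-3′

Reading the sequence 3'→5' and pairing each base (A↔T, G↔C) gives the reverse complement directly.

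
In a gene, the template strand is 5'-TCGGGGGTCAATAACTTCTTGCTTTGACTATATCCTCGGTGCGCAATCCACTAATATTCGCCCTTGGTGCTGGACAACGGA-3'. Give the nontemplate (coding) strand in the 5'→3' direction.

5′-TCCGTTGTCCAGCACCAAGGGCGAATATTAGTGGATTGCGCACCGAGGATATAGTCAAAGCAAGAAGTTATTGACCCCCGA-3′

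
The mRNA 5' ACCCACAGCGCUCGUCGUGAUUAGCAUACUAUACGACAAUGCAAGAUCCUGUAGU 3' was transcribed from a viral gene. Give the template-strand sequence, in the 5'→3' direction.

Replace U with T to get the coding DNA strand: ACCCACAGCGCTCGTCGTGATTAGCATACTATACGACAATGCAAGATCCTGTAGT. The template strand is its reverse complement (complement TGGGTGTCGCGAGCAGCACTAATCGTATGATATGCTGTTACGTTCTAGGACATCA, then reverse).

5'-ACTACAGGATCTTGCATTGTCGTATAGTATGCTAATCACGACGAGCGCTGTGGGT-3'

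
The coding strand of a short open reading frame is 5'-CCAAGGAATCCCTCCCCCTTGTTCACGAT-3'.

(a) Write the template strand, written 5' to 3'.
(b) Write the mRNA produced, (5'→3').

(a) 5'-ATCGTGAACAAGGGGGAGGGATTCCTTGG-3'
(b) 5'-CCAAGGAAUCCCUCCCCCUUGUUCACGAU-3'

(a) The template strand is the reverse complement of the coding strand: complement GGTTCCTTAGGGAGGGGGAACAAGTGCTA, then reverse.
(b) mRNA matches the coding strand with T→U.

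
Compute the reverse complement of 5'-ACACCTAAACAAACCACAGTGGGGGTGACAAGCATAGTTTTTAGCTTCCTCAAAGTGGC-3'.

5'-GCCACTTTGAGGAAGCTAAAAACTATGCTTGTCACCCCCACTGTGGTTTGTTTAGGTGT-3'

Reading the sequence 3'→5' and pairing each base (A↔T, G↔C) gives the reverse complement directly.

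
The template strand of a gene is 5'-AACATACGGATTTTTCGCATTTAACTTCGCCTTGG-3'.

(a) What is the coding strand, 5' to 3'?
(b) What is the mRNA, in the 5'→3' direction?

(a) 5'-CCAAGGCGAAGTTAAATGCGAAAAATCCGTATGTT-3'
(b) 5'-CCAAGGCGAAGUUAAAUGCGAAAAAUCCGUAUGUU-3'

(a) The coding strand is the reverse complement of the template: complement TTGTATGCCTAAAAAGCGTAAATTGAAGCGGAACC, then reverse.
(b) mRNA has the coding-strand sequence with T→U.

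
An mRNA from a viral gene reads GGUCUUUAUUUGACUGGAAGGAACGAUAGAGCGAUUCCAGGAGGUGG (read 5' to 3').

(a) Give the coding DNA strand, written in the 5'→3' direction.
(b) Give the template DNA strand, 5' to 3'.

(a) 5'-GGTCTTTATTTGACTGGAAGGAACGATAGAGCGATTCCAGGAGGTGG-3'
(b) 5'-CCACCTCCTGGAATCGCTCTATCGTTCCTTCCAGTCAAATAAAGACC-3'

(a) The coding strand matches the mRNA with U→T.
(b) The template strand is the reverse complement of the coding strand.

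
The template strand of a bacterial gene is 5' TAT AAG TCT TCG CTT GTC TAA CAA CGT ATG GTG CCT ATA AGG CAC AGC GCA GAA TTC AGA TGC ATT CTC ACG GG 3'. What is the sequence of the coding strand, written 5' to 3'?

5'-CCCGTGAGAATGCATCTGAATTCTGCGCTGTGCCTTATAGGCACCATACGTTGTTAGACAAGCGAAGACTTATA-3'

The coding strand is complementary and antiparallel to the template: take the complement (A↔T, G↔C) and reverse.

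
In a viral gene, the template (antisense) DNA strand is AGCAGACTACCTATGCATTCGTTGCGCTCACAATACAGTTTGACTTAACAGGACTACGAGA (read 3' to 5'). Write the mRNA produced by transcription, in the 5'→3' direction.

Reading the template 3'→5' as shown, RNA polymerase pairs each base (A→U, T→A, G↔C) to build mRNA 5'→3' directly.

5'-UCGUCUGAUGGAUACGUAAGCAACGCGAGUGUUAUGUCAAACUGAAUUGUCCUGAUGCUCU-3'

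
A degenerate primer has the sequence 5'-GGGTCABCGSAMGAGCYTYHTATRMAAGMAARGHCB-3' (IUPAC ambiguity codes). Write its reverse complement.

5'-VGDCYTTKCTTKYATADRARGCTCKTSCGVTGACCC-3'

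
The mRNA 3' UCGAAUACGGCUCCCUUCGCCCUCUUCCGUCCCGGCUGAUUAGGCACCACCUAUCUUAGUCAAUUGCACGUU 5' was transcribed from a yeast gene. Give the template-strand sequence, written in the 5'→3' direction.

Written 5'→3' the mRNA is UUGCACGUUAACUGAUUCUAUCCACCACGGAUUAGUCGGCCCUGCCUUCUCCCGCUUCCCUCGGCAUAAGCU, so the coding DNA strand is TTGCACGTTAACTGATTCTATCCACCACGGATTAGTCGGCCCTGCCTTCTCCCGCTTCCCTCGGCATAAGCT. The template is its reverse complement.

5'-AGCTTATGCCGAGGGAAGCGGGAGAAGGCAGGGCCGACTAATCCGTGGTGGATAGAATCAGTTAACGTGCAA-3'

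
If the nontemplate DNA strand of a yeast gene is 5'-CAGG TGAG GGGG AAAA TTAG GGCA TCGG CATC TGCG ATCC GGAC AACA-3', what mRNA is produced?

mRNA has the coding-strand sequence with U in place of T.

5'-CAGGUGAGGGGGAAAAUUAGGGCAUCGGCAUCUGCGAUCCGGACAACA-3'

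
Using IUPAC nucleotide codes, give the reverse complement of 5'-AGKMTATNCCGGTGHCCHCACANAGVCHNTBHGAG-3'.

Standard pairs A↔T, G↔C; ambiguity codes pair M↔K, B↔V, H↔D, N↔N. Complement (TCMKATANGGCCACDGGDGTGTNTCBGDNAVDCTC), then reverse for 5'→3'.

5'-CTCDVANDGBCTNTGTGDGGDCACCGGNATAKMCT-3'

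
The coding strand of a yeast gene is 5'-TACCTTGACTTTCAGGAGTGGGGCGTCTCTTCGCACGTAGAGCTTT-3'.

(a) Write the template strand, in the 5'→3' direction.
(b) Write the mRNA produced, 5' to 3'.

(a) The template strand is the reverse complement of the coding strand: complement ATGGAACTGAAAGTCCTCACCCCGCAGAGAAGCGTGCATCTCGAAA, then reverse.
(b) mRNA matches the coding strand with T→U.

(a) 5'-AAAGCTCTACGTGCGAAGAGACGCCCCACTCCTGAAAGTCAAGGTA-3'
(b) 5′-UACCUUGACUUUCAGGAGUGGGGCGUCUCUUCGCACGUAGAGCUUU-3′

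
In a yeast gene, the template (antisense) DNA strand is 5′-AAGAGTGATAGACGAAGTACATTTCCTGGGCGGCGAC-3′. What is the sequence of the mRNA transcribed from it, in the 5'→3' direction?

The mRNA has the sequence of the coding strand (reverse complement of the template) with T→U. Reverse complement of AAGAGTGATAGACGAAGTACATTTCCTGGGCGGCGAC is GTCGCCGCCCAGGAAATGTACTTCGTCTATCACTCTT; then T→U.

5'-GUCGCCGCCCAGGAAAUGUACUUCGUCUAUCACUCUU-3'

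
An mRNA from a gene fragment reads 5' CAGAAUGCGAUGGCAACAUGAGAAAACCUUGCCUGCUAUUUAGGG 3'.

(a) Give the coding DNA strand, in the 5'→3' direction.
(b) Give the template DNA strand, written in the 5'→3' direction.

(a) The coding strand matches the mRNA with U→T.
(b) The template strand is the reverse complement of the coding strand.

(a) 5'-CAGAATGCGATGGCAACATGAGAAAACCTTGCCTGCTATTTAGGG-3'
(b) 5'-CCCTAAATAGCAGGCAAGGTTTTCTCATGTTGCCATCGCATTCTG-3'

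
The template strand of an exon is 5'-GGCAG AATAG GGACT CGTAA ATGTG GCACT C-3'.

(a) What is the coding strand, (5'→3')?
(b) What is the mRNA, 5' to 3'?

(a) 5'-GAGTGCCACATTTACGAGTCCCTATTCTGCC-3'
(b) 5'-GAGUGCCACAUUUACGAGUCCCUAUUCUGCC-3'

(a) The coding strand is the reverse complement of the template: complement CCGTCTTATCCCTGAGCATTTACACCGTGAG, then reverse.
(b) mRNA has the coding-strand sequence with T→U.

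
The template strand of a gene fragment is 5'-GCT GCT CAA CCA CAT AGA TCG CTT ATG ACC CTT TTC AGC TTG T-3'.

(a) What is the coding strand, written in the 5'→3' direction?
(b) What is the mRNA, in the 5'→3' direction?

(a) 5'-ACAAGCTGAAAAGGGTCATAAGCGATCTATGTGGTTGAGCAGC-3'
(b) 5'-ACAAGCUGAAAAGGGUCAUAAGCGAUCUAUGUGGUUGAGCAGC-3'

(a) The coding strand is the reverse complement of the template: complement CGACGAGTTGGTGTATCTAGCGAATACTGGGAAAAGTCGAACA, then reverse.
(b) mRNA has the coding-strand sequence with T→U.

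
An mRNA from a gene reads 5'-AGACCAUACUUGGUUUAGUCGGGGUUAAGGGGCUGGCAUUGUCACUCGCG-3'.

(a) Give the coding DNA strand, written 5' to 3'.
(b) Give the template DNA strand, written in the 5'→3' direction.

(a) The coding strand matches the mRNA with U→T.
(b) The template strand is the reverse complement of the coding strand.

(a) 5'-AGACCATACTTGGTTTAGTCGGGGTTAAGGGGCTGGCATTGTCACTCGCG-3'
(b) 5'-CGCGAGTGACAATGCCAGCCCCTTAACCCCGACTAAACCAAGTATGGTCT-3'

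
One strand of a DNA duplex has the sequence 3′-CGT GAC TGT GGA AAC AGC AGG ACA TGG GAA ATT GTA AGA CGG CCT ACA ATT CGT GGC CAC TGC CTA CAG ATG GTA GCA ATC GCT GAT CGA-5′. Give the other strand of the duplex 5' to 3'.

5'-GCACTGACACCTTTGTCGTCCTGTACCCTTTAACATTCTGCCGGATGTTAAGCACCGGTGACGGATGTCTACCATCGTTAGCGACTAGCT-3'

The strand is given 3'→5', so its complement runs 5'→3' in the same left-to-right order: pair each base A↔T, G↔C.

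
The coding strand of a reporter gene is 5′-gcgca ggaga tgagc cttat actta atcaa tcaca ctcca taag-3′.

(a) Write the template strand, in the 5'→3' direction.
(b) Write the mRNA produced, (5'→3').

(a) 5'-CTTATGGAGTGTGATTGATTAAGTATAAGGCTCATCTCCTGCGC-3'
(b) 5'-GCGCAGGAGAUGAGCCUUAUACUUAAUCAAUCACACUCCAUAAG-3'

(a) The template strand is the reverse complement of the coding strand: complement CGCGTCCTCTACTCGGAATATGAATTAGTTAGTGTGAGGTATTC, then reverse.
(b) mRNA matches the coding strand with T→U.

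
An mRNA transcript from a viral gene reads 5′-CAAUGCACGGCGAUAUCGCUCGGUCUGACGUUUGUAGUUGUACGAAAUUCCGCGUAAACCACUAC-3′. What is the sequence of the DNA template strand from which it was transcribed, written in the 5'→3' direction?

5′-GTAGTGGTTTACGCGGAATTTCGTACAACTACAAACGTCAGACCGAGCGATATCGCCGTGCATTG-3′

Replace U with T to get the coding DNA strand: CAATGCACGGCGATATCGCTCGGTCTGACGTTTGTAGTTGTACGAAATTCCGCGTAAACCACTAC. The template strand is its reverse complement (complement GTTACGTGCCGCTATAGCGAGCCAGACTGCAAACATCAACATGCTTTAAGGCGCATTTGGTGATG, then reverse).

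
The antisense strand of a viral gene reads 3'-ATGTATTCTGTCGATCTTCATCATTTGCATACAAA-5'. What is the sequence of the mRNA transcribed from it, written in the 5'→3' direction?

5'-UACAUAAGACAGCUAGAAGUAGUAAACGUAUGUUU-3'

Reading the template 3'→5' as shown, RNA polymerase pairs each base (A→U, T→A, G↔C) to build mRNA 5'→3' directly.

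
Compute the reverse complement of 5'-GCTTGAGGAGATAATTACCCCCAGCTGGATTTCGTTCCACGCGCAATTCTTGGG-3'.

Reading the sequence 3'→5' and pairing each base (A↔T, G↔C) gives the reverse complement directly.

5'-CCCAAGAATTGCGCGTGGAACGAAATCCAGCTGGGGGTAATTATCTCCTCAAGC-3'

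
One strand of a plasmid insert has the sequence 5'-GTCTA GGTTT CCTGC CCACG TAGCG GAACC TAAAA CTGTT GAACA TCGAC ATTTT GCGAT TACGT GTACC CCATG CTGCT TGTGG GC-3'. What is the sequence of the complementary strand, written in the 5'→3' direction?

The complement of GTCTAGGTTTCCTGCCCACGTAGCGGAACCTAAAACTGTTGAACATCGACATTTTGCGATTACGTGTACCCCATGCTGCTTGTGGGC is CAGATCCAAAGGACGGGTGCATCGCCTTGGATTTTGACAACTTGTAGCTGTAAAACGCTAATGCACATGGGGTACGACGAACACCCG (A↔T, G↔C). DNA strands are antiparallel, so the complementary strand runs 3'→5'; reversing gives the 5'→3' form.

5'-GCCCACAAGCAGCATGGGGTACACGTAATCGCAAAATGTCGATGTTCAACAGTTTTAGGTTCCGCTACGTGGGCAGGAAACCTAGAC-3'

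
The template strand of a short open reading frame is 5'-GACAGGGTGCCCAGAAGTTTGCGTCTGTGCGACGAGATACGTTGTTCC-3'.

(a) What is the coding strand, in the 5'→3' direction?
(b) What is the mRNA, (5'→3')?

(a) The coding strand is the reverse complement of the template: complement CTGTCCCACGGGTCTTCAAACGCAGACACGCTGCTCTATGCAACAAGG, then reverse.
(b) mRNA has the coding-strand sequence with T→U.

(a) 5'-GGAACAACGTATCTCGTCGCACAGACGCAAACTTCTGGGCACCCTGTC-3'
(b) 5'-GGAACAACGUAUCUCGUCGCACAGACGCAAACUUCUGGGCACCCUGUC-3'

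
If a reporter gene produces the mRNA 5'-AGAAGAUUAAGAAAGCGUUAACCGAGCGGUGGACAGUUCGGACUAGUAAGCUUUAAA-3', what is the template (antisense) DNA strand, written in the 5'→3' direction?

Replace U with T to get the coding DNA strand: AGAAGATTAAGAAAGCGTTAACCGAGCGGTGGACAGTTCGGACTAGTAAGCTTTAAA. The template strand is its reverse complement (complement TCTTCTAATTCTTTCGCAATTGGCTCGCCACCTGTCAAGCCTGATCATTCGAAATTT, then reverse).

5′-TTTAAAGCTTACTAGTCCGAACTGTCCACCGCTCGGTTAACGCTTTCTTAATCTTCT-3′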